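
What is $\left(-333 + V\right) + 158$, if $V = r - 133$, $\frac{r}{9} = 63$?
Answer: $259$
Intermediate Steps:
$r = 567$ ($r = 9 \cdot 63 = 567$)
$V = 434$ ($V = 567 - 133 = 434$)
$\left(-333 + V\right) + 158 = \left(-333 + 434\right) + 158 = 101 + 158 = 259$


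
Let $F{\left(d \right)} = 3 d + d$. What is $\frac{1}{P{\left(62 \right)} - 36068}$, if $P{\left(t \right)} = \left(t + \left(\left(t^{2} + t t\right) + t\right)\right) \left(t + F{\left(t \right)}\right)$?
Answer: $\frac{1}{2385652} \approx 4.1917 \cdot 10^{-7}$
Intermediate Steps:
$F{\left(d \right)} = 4 d$
$P{\left(t \right)} = 5 t \left(2 t + 2 t^{2}\right)$ ($P{\left(t \right)} = \left(t + \left(\left(t^{2} + t t\right) + t\right)\right) \left(t + 4 t\right) = \left(t + \left(\left(t^{2} + t^{2}\right) + t\right)\right) 5 t = \left(t + \left(2 t^{2} + t\right)\right) 5 t = \left(t + \left(t + 2 t^{2}\right)\right) 5 t = \left(2 t + 2 t^{2}\right) 5 t = 5 t \left(2 t + 2 t^{2}\right)$)
$\frac{1}{P{\left(62 \right)} - 36068} = \frac{1}{10 \cdot 62^{2} \left(1 + 62\right) - 36068} = \frac{1}{10 \cdot 3844 \cdot 63 - 36068} = \frac{1}{2421720 - 36068} = \frac{1}{2385652}$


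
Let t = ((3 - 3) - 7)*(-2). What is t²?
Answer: 196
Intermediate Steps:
t = 14 (t = (0 - 7)*(-2) = -7*(-2) = 14)
t² = 14² = 196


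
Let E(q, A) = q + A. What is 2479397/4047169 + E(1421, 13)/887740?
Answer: 157633109509/256630986290 ≈ 0.61424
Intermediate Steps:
E(q, A) = A + q
2479397/4047169 + E(1421, 13)/887740 = 2479397/4047169 + (13 + 1421)/887740 = 2479397*(1/4047169) + 1434*(1/887740) = 2479397/4047169 + 717/443870 = 157633109509/256630986290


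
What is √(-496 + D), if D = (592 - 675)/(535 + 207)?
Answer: I*√273141330/742 ≈ 22.274*I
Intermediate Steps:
D = -83/742 ≈ -0.11186
√(-496 + D) = √(-496 - 83/742) = √(-368115/742) = I*√273141330/742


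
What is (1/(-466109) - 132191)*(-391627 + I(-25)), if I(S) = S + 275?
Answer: 3444979458001020/66587 ≈ 5.1737e+10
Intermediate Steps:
I(S) = 275 + S
(1/(-466109) - 132191)*(-391627 + I(-25)) = (1/(-466109) - 132191)*(-391627 + (275 - 25)) = (-1/466109 - 132191)*(-391627 + 250) = -61615414820/466109*(-391377) = 3444979458001020/66587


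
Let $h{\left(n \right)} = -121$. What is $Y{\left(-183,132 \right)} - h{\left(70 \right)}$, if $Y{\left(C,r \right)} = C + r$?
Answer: $70$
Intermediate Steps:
$Y{\left(-183,132 \right)} - h{\left(70 \right)} = \left(-183 + 132\right) - -121 = -51 + 121 = 70$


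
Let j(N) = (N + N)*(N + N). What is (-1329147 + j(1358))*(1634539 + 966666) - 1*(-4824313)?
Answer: 15730815472658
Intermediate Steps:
j(N) = 4*N² (j(N) = (2*N)*(2*N) = 4*N²)
(-1329147 + j(1358))*(1634539 + 966666) - 1*(-4824313) = (-1329147 + 4*1358²)*(1634539 + 966666) - 1*(-4824313) = (-1329147 + 4*1844164)*2601205 + 4824313 = (-1329147 + 7376656)*2601205 + 4824313 = 6047509*2601205 + 4824313 = 15730810648345 + 4824313 = 15730815472658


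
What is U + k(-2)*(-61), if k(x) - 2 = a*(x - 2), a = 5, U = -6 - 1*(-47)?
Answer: 1139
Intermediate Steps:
U = 41 (U = -6 + 47 = 41)
k(x) = -8 + 5*x (k(x) = 2 + 5*(x - 2) = 2 + 5*(-2 + x) = 2 + (-10 + 5*x) = -8 + 5*x)
U + k(-2)*(-61) = 41 + (-8 + 5*(-2))*(-61) = 41 + (-8 - 10)*(-61) = 41 - 18*(-61) = 41 + 1098 = 1139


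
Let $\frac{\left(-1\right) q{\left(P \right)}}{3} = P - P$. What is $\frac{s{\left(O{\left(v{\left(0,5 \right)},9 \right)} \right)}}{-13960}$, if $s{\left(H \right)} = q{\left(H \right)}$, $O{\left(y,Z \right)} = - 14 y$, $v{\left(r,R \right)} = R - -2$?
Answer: $0$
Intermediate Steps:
$v{\left(r,R \right)} = 2 + R$ ($v{\left(r,R \right)} = R + 2 = 2 + R$)
$q{\left(P \right)} = 0$ ($q{\left(P \right)} = - 3 \left(P - P\right) = \left(-3\right) 0 = 0$)
$s{\left(H \right)} = 0$
$\frac{s{\left(O{\left(v{\left(0,5 \right)},9 \right)} \right)}}{-13960} = \frac{0}{-13960} = 0 \left(- \frac{1}{13960}\right) = 0$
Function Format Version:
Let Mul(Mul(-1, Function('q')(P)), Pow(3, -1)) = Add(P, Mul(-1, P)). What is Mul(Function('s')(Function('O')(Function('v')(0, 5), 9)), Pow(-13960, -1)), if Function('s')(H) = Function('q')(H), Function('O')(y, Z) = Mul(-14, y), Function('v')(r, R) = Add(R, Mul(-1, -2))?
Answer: 0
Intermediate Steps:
Function('v')(r, R) = Add(2, R) (Function('v')(r, R) = Add(R, 2) = Add(2, R))
Function('q')(P) = 0 (Function('q')(P) = Mul(-3, Add(P, Mul(-1, P))) = Mul(-3, 0) = 0)
Function('s')(H) = 0
Mul(Function('s')(Function('O')(Function('v')(0, 5), 9)), Pow(-13960, -1)) = Mul(0, Pow(-13960, -1)) = Mul(0, Rational(-1, 13960)) = 0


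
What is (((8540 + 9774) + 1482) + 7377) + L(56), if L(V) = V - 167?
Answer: 27062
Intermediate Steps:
L(V) = -167 + V
(((8540 + 9774) + 1482) + 7377) + L(56) = (((8540 + 9774) + 1482) + 7377) + (-167 + 56) = ((18314 + 1482) + 7377) - 111 = (19796 + 7377) - 111 = 27173 - 111 = 27062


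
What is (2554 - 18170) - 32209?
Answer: -47825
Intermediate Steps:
(2554 - 18170) - 32209 = -15616 - 32209 = -47825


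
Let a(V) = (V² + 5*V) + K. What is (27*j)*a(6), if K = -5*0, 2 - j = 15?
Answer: -23166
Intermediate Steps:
j = -13 (j = 2 - 1*15 = 2 - 15 = -13)
K = 0
a(V) = V² + 5*V (a(V) = (V² + 5*V) + 0 = V² + 5*V)
(27*j)*a(6) = (27*(-13))*(6*(5 + 6)) = -2106*11 = -351*66 = -23166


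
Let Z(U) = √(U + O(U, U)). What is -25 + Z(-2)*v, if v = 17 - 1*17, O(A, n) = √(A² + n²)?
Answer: -25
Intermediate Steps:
Z(U) = √(U + √2*√(U²)) (Z(U) = √(U + √(U² + U²)) = √(U + √(2*U²)) = √(U + √2*√(U²)))
v = 0 (v = 17 - 17 = 0)
-25 + Z(-2)*v = -25 + √(-2 + √2*√((-2)²))*0 = -25 + √(-2 + √2*√4)*0 = -25 + √(-2 + √2*2)*0 = -25 + √(-2 + 2*√2)*0 = -25 + 0 = -25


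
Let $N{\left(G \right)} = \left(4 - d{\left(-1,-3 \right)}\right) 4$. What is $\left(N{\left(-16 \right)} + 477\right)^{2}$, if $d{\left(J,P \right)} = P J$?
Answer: $231361$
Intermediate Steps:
$d{\left(J,P \right)} = J P$
$N{\left(G \right)} = 4$ ($N{\left(G \right)} = \left(4 - \left(-1\right) \left(-3\right)\right) 4 = \left(4 - 3\right) 4 = 1 \cdot 4 = 4$)
$\left(N{\left(-16 \right)} + 477\right)^{2} = \left(4 + 477\right)^{2} = 481^{2} = 231361$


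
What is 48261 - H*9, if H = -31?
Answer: 48540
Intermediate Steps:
48261 - H*9 = 48261 - (-31*9) = 48261 - (-279) = 48261 - 1*(-279) = 48261 + 279 = 48540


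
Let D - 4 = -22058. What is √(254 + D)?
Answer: 10*I*√218 ≈ 147.65*I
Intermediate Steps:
D = -22054 (D = 4 - 22058 = -22054)
√(254 + D) = √(254 - 22054) = √(-21800) = 10*I*√218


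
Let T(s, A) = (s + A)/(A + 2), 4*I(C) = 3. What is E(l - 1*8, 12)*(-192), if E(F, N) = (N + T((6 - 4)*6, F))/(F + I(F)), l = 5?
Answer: 256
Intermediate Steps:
I(C) = ¾ (I(C) = (¼)*3 = ¾)
T(s, A) = (A + s)/(2 + A)
E(F, N) = (N + (12 + F)/(2 + F))/(¾ + F) (E(F, N) = (N + (F + (6 - 4)*6)/(2 + F))/(F + ¾) = (N + (F + 2*6)/(2 + F))/(¾ + F) = (N + (F + 12)/(2 + F))/(¾ + F) = (N + (12 + F)/(2 + F))/(¾ + F))
E(l - 1*8, 12)*(-192) = (4*(12 + (5 - 1*8) + 12*(2 + (5 - 1*8)))/((2 + (5 - 1*8))*(3 + 4*(5 - 1*8))))*(-192) = (4*(12 + (5 - 8) + 12*(2 + (5 - 8)))/((2 + (5 - 8))*(3 + 4*(5 - 8))))*(-192) = (4*(12 - 3 + 12*(2 - 3))/((2 - 3)*(3 + 4*(-3))))*(-192) = (4*(12 - 3 + 12*(-1))/(-1*(3 - 12)))*(-192) = (4*(-1)*(12 - 3 - 12)/(-9))*(-192) = (4*(-1)*(-⅑)*(-3))*(-192) = -4/3*(-192) = 256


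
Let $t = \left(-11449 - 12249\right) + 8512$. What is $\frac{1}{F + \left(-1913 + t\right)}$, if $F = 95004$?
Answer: $\frac{1}{77905} \approx 1.2836 \cdot 10^{-5}$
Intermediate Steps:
$t = -15186$ ($t = -23698 + 8512 = -15186$)
$\frac{1}{F + \left(-1913 + t\right)} = \frac{1}{95004 - 17099} = \frac{1}{77905}$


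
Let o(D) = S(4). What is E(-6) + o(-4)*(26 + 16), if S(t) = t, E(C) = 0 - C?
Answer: 174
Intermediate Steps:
E(C) = -C
o(D) = 4
E(-6) + o(-4)*(26 + 16) = -1*(-6) + 4*(26 + 16) = 6 + 4*42 = 6 + 168 = 174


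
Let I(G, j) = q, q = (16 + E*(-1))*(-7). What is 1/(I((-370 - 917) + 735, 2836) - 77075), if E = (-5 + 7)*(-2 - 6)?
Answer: -1/77299 ≈ -1.2937e-5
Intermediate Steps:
E = -16 (E = 2*(-8) = -16)
q = -224 (q = (16 - 16*(-1))*(-7) = (16 + 16)*(-7) = 32*(-7) = -224)
I(G, j) = -224
1/(I((-370 - 917) + 735, 2836) - 77075) = 1/(-224 - 77075) = 1/(-77299) = -1/77299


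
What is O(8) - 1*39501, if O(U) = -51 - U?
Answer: -39560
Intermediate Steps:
O(8) - 1*39501 = (-51 - 1*8) - 1*39501 = (-51 - 8) - 39501 = -59 - 39501 = -39560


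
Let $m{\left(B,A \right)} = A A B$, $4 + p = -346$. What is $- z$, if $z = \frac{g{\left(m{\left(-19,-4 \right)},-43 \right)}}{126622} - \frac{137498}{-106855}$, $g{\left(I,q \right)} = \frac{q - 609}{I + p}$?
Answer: $- \frac{2846596849471}{2212186687935} \approx -1.2868$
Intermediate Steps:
$p = -350$ ($p = -4 - 346 = -350$)
$m{\left(B,A \right)} = B A^{2}$ ($m{\left(B,A \right)} = A^{2} B = B A^{2}$)
$g{\left(I,q \right)} = \frac{-609 + q}{-350 + I}$ ($g{\left(I,q \right)} = \frac{q - 609}{I - 350} = \frac{-609 + q}{-350 + I}$)
$z = \frac{2846596849471}{2212186687935}$ ($z = \frac{\frac{1}{-350 - 19 \left(-4\right)^{2}} \left(-609 - 43\right)}{126622} - \frac{137498}{-106855} = \frac{1}{-350 - 304} \left(-652\right) \frac{1}{126622} - - \frac{137498}{106855} = \frac{1}{-350 - 304} \left(-652\right) \frac{1}{126622} + \frac{137498}{106855} = \frac{1}{-654} \left(-652\right) \frac{1}{126622} + \frac{137498}{106855} = \left(- \frac{1}{654}\right) \left(-652\right) \frac{1}{126622} + \frac{137498}{106855} = \frac{326}{327} \cdot \frac{1}{126622} + \frac{137498}{106855} = \frac{163}{20702697} + \frac{137498}{106855} = \frac{2846596849471}{2212186687935} \approx 1.2868$)
$- z = \left(-1\right) \frac{2846596849471}{2212186687935} = - \frac{2846596849471}{2212186687935}$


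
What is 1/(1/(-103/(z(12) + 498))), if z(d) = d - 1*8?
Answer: -103/502 ≈ -0.20518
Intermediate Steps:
z(d) = -8 + d (z(d) = d - 8 = -8 + d)
1/(1/(-103/(z(12) + 498))) = 1/(1/(-103/((-8 + 12) + 498))) = 1/(1/(-103/(4 + 498))) = 1/(1/(-103/502)) = 1/(-502/103) = -103/502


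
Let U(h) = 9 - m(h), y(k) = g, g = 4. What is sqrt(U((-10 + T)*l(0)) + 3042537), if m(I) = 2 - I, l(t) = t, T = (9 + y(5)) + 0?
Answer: 4*sqrt(190159) ≈ 1744.3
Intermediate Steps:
y(k) = 4
T = 13 (T = (9 + 4) + 0 = 13 + 0 = 13)
U(h) = 7 + h (U(h) = 9 - (2 - h) = 9 + (-2 + h) = 7 + h)
sqrt(U((-10 + T)*l(0)) + 3042537) = sqrt((7 + (-10 + 13)*0) + 3042537) = sqrt((7 + 3*0) + 3042537) = sqrt((7 + 0) + 3042537) = sqrt(7 + 3042537) = sqrt(3042544) = 4*sqrt(190159)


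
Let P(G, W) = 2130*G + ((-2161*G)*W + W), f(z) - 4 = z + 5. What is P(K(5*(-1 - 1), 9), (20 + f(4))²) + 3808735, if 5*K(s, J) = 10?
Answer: -892574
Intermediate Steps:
f(z) = 9 + z (f(z) = 4 + (z + 5) = 4 + (5 + z) = 9 + z)
K(s, J) = 2 (K(s, J) = (⅕)*10 = 2)
P(G, W) = W + 2130*G - 2161*G*W (P(G, W) = 2130*G + (-2161*G*W + W) = 2130*G + (W - 2161*G*W) = W + 2130*G - 2161*G*W)
P(K(5*(-1 - 1), 9), (20 + f(4))²) + 3808735 = ((20 + (9 + 4))² + 2130*2 - 2161*2*(20 + (9 + 4))²) + 3808735 = ((20 + 13)² + 4260 - 2161*2*(20 + 13)²) + 3808735 = (33² + 4260 - 2161*2*33²) + 3808735 = (1089 + 4260 - 2161*2*1089) + 3808735 = (1089 + 4260 - 4706658) + 3808735 = -4701309 + 3808735 = -892574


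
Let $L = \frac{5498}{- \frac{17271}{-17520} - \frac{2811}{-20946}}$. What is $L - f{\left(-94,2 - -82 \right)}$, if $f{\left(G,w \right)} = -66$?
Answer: $\frac{113597171102}{22833727} \approx 4975.0$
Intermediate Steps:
$L = \frac{112090145120}{22833727}$ ($L = \frac{5498}{\left(-17271\right) \left(- \frac{1}{17520}\right) - - \frac{937}{6982}} = \frac{5498}{\frac{5757}{5840} + \frac{937}{6982}} = \frac{5498}{\frac{22833727}{20387440}} = 5498 \cdot \frac{20387440}{22833727} = \frac{112090145120}{22833727} \approx 4909.0$)
$L - f{\left(-94,2 - -82 \right)} = \frac{112090145120}{22833727} - -66 = \frac{112090145120}{22833727} + 66 = \frac{113597171102}{22833727}$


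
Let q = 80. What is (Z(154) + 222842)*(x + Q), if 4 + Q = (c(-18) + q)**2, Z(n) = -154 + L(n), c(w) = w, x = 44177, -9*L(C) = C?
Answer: 96227892646/9 ≈ 1.0692e+10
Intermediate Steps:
L(C) = -C/9
Z(n) = -154 - n/9
Q = 3840 (Q = -4 + (-18 + 80)**2 = -4 + 62**2 = -4 + 3844 = 3840)
(Z(154) + 222842)*(x + Q) = ((-154 - 1/9*154) + 222842)*(44177 + 3840) = ((-154 - 154/9) + 222842)*48017 = (-1540/9 + 222842)*48017 = (2004038/9)*48017 = 96227892646/9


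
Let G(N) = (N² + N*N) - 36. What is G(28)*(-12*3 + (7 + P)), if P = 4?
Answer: -38300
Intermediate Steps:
G(N) = -36 + 2*N² (G(N) = (N² + N²) - 36 = 2*N² - 36 = -36 + 2*N²)
G(28)*(-12*3 + (7 + P)) = (-36 + 2*28²)*(-12*3 + (7 + 4)) = (-36 + 2*784)*(-36 + 11) = (-36 + 1568)*(-25) = 1532*(-25) = -38300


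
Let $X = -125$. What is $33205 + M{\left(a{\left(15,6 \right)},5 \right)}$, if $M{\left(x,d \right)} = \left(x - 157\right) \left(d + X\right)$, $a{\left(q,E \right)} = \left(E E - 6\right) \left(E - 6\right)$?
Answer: $52045$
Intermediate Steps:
$a{\left(q,E \right)} = \left(-6 + E\right) \left(-6 + E^{2}\right)$ ($a{\left(q,E \right)} = \left(E^{2} - 6\right) \left(-6 + E\right) = \left(-6 + E^{2}\right) \left(-6 + E\right) = \left(-6 + E\right) \left(-6 + E^{2}\right)$)
$M{\left(x,d \right)} = \left(-157 + x\right) \left(-125 + d\right)$ ($M{\left(x,d \right)} = \left(x - 157\right) \left(d - 125\right) = \left(-157 + x\right) \left(-125 + d\right)$)
$33205 + M{\left(a{\left(15,6 \right)},5 \right)} = 33205 + \left(19625 - 785 - 125 \left(36 + 6^{3} - 36 - 6 \cdot 6^{2}\right) + 5 \left(36 + 6^{3} - 36 - 6 \cdot 6^{2}\right)\right) = 33205 + \left(19625 - 785 - 125 \left(36 + 216 - 36 - 216\right) + 5 \left(36 + 216 - 36 - 216\right)\right) = 33205 + \left(19625 - 785 - 0 + 5 \cdot 0\right) = 33205 + \left(19625 - 785 + 0 + 0\right) = 33205 + 18840 = 52045$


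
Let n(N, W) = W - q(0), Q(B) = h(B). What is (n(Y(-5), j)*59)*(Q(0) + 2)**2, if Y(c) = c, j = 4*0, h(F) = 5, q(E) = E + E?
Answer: 0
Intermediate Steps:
q(E) = 2*E
Q(B) = 5
j = 0
n(N, W) = W (n(N, W) = W - 2*0 = W - 1*0 = W + 0 = W)
(n(Y(-5), j)*59)*(Q(0) + 2)**2 = (0*59)*(5 + 2)**2 = 0*7**2 = 0*49 = 0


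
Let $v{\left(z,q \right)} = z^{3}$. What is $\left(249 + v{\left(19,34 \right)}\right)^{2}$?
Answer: $50523664$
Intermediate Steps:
$\left(249 + v{\left(19,34 \right)}\right)^{2} = \left(249 + 19^{3}\right)^{2} = \left(249 + 6859\right)^{2} = 7108^{2} = 50523664$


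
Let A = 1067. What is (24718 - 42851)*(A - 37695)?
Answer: 664175524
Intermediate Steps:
(24718 - 42851)*(A - 37695) = (24718 - 42851)*(1067 - 37695) = -18133*(-36628) = 664175524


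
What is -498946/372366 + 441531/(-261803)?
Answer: -147518345992/48743267949 ≈ -3.0264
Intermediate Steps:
-498946/372366 + 441531/(-261803) = -498946*1/372366 + 441531*(-1/261803) = -249473/186183 - 441531/261803 = -147518345992/48743267949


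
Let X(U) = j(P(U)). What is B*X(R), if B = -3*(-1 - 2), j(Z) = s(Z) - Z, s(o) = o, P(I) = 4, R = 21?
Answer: 0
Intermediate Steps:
j(Z) = 0 (j(Z) = Z - Z = 0)
B = 9 (B = -3*(-3) = 9)
X(U) = 0
B*X(R) = 9*0 = 0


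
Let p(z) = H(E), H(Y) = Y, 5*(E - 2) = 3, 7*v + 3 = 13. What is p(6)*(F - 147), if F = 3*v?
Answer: -12987/35 ≈ -371.06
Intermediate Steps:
v = 10/7 (v = -3/7 + (⅐)*13 = -3/7 + 13/7 = 10/7 ≈ 1.4286)
E = 13/5 (E = 2 + (⅕)*3 = 2 + ⅗ = 13/5 ≈ 2.6000)
p(z) = 13/5
F = 30/7 (F = 3*(10/7) = 30/7 ≈ 4.2857)
p(6)*(F - 147) = 13*(30/7 - 147)/5 = (13/5)*(-999/7) = -12987/35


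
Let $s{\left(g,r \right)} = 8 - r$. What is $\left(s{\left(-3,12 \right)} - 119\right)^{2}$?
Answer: $15129$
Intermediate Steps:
$\left(s{\left(-3,12 \right)} - 119\right)^{2} = \left(\left(8 - 12\right) - 119\right)^{2} = \left(-4 - 119\right)^{2} = \left(-123\right)^{2} = 15129$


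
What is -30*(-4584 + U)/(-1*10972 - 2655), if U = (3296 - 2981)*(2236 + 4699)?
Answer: 65398230/13627 ≈ 4799.2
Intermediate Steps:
U = 2184525 (U = 315*6935 = 2184525)
-30*(-4584 + U)/(-1*10972 - 2655) = -30*(-4584 + 2184525)/(-1*10972 - 2655) = -65398230/(-10972 - 2655) = -65398230/(-13627) = -65398230*(-1)/13627 = -30*(-2179941/13627) = 65398230/13627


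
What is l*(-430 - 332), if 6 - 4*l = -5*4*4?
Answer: -16383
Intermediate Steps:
l = 43/2 (l = 3/2 - (-5*4)*4/4 = 3/2 - (-5)*4 = 3/2 - 1/4*(-80) = 3/2 + 20 = 43/2 ≈ 21.500)
l*(-430 - 332) = 43*(-430 - 332)/2 = (43/2)*(-762) = -16383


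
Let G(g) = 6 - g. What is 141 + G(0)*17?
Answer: 243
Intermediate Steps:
141 + G(0)*17 = 141 + (6 - 1*0)*17 = 141 + (6 + 0)*17 = 141 + 6*17 = 141 + 102 = 243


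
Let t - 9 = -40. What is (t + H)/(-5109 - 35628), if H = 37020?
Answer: -36989/40737 ≈ -0.90800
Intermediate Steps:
t = -31 (t = 9 - 40 = -31)
(t + H)/(-5109 - 35628) = (-31 + 37020)/(-5109 - 35628) = 36989/(-40737) = 36989*(-1/40737) = -36989/40737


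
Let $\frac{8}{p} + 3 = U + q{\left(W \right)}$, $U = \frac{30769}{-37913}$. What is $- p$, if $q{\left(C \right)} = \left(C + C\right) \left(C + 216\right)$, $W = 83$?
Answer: $- \frac{151652}{940814667} \approx -0.00016119$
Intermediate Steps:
$U = - \frac{30769}{37913}$ ($U = 30769 \left(- \frac{1}{37913}\right) = - \frac{30769}{37913} \approx -0.81157$)
$q{\left(C \right)} = 2 C \left(216 + C\right)$
$p = \frac{151652}{940814667}$ ($p = \frac{8}{-3 - \left(\frac{30769}{37913} - 166 \left(216 + 83\right)\right)} = \frac{8}{-3 - \left(\frac{30769}{37913} - 49634\right)} = \frac{8}{-3 + \left(- \frac{30769}{37913} + 49634\right)} = \frac{8}{-3 + \frac{1881743073}{37913}} = \frac{8}{\frac{1881629334}{37913}} = 8 \cdot \frac{37913}{1881629334} = \frac{151652}{940814667} \approx 0.00016119$)
$- p = \left(-1\right) \frac{151652}{940814667} = - \frac{151652}{940814667}$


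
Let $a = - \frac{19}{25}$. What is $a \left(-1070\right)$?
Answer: $\frac{4066}{5} \approx 813.2$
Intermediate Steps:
$a = - \frac{19}{25}$ ($a = \left(-19\right) \frac{1}{25} = - \frac{19}{25} \approx -0.76$)
$a \left(-1070\right) = \left(- \frac{19}{25}\right) \left(-1070\right) = \frac{4066}{5}$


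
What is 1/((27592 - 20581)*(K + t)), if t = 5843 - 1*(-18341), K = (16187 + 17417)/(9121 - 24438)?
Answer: 15317/2596823387964 ≈ 5.8984e-9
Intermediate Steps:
K = -33604/15317 (K = 33604/(-15317) = 33604*(-1/15317) = -33604/15317 ≈ -2.1939)
t = 24184 (t = 5843 + 18341 = 24184)
1/((27592 - 20581)*(K + t)) = 1/((27592 - 20581)*(-33604/15317 + 24184)) = 1/(7011*(370392724/15317)) = 1/(2596823387964/15317) = 15317/2596823387964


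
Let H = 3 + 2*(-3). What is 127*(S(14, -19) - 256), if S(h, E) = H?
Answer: -32893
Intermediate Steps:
H = -3 (H = 3 - 6 = -3)
S(h, E) = -3
127*(S(14, -19) - 256) = 127*(-3 - 256) = 127*(-259) = -32893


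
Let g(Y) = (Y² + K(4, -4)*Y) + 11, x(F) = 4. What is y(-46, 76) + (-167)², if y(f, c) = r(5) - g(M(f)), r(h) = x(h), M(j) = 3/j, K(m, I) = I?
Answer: 58997751/2116 ≈ 27882.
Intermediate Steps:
r(h) = 4
g(Y) = 11 + Y² - 4*Y (g(Y) = (Y² - 4*Y) + 11 = 11 + Y² - 4*Y)
y(f, c) = -7 - 9/f² + 12/f (y(f, c) = 4 - (11 + (3/f)² - 12/f) = 4 - (11 + 9/f² - 12/f) = 4 - (11 - 12/f + 9/f²) = 4 + (-11 - 9/f² + 12/f) = -7 - 9/f² + 12/f)
y(-46, 76) + (-167)² = (-7 - 9/(-46)² + 12/(-46)) + (-167)² = (-7 - 9*1/2116 + 12*(-1/46)) + 27889 = (-7 - 9/2116 - 6/23) + 27889 = -15373/2116 + 27889 = 58997751/2116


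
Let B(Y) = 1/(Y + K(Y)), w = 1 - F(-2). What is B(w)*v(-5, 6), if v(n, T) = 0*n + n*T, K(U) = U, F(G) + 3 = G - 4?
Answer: -3/2 ≈ -1.5000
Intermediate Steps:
F(G) = -7 + G (F(G) = -3 + (G - 4) = -3 + (-4 + G) = -7 + G)
v(n, T) = T*n (v(n, T) = 0 + T*n = T*n)
w = 10 (w = 1 - (-7 - 2) = 1 - 1*(-9) = 1 + 9 = 10)
B(Y) = 1/(2*Y) (B(Y) = 1/(Y + Y) = 1/(2*Y))
B(w)*v(-5, 6) = ((½)/10)*(6*(-5)) = ((½)*(⅒))*(-30) = (1/20)*(-30) = -3/2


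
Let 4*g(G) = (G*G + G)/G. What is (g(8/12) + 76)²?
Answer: 840889/144 ≈ 5839.5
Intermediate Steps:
g(G) = (G + G²)/(4*G) (g(G) = ((G*G + G)/G)/4 = ((G² + G)/G)/4 = ((G + G²)/G)/4 = (G + G²)/(4*G))
(g(8/12) + 76)² = ((¼ + (8/12)/4) + 76)² = ((¼ + (8*(1/12))/4) + 76)² = ((¼ + (¼)*(⅔)) + 76)² = ((¼ + ⅙) + 76)² = (5/12 + 76)² = (917/12)² = 840889/144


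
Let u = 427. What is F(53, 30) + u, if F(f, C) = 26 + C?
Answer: 483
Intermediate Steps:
F(53, 30) + u = (26 + 30) + 427 = 56 + 427 = 483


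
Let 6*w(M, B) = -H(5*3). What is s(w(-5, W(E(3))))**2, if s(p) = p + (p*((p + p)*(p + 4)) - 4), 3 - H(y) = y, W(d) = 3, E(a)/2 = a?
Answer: 2116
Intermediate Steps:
E(a) = 2*a
H(y) = 3 - y
w(M, B) = 2 (w(M, B) = (-(3 - 5*3))/6 = (-(3 - 1*15))/6 = (-(3 - 15))/6 = (-1*(-12))/6 = (1/6)*12 = 2)
s(p) = -4 + p + 2*p**2*(4 + p) (s(p) = p + (p*((2*p)*(4 + p)) - 4) = p + (p*(2*p*(4 + p)) - 4) = p + (2*p**2*(4 + p) - 4) = p + (-4 + 2*p**2*(4 + p)) = -4 + p + 2*p**2*(4 + p))
s(w(-5, W(E(3))))**2 = (-4 + 2 + 2*2**3 + 8*2**2)**2 = (-4 + 2 + 2*8 + 8*4)**2 = (-4 + 2 + 16 + 32)**2 = 46**2 = 2116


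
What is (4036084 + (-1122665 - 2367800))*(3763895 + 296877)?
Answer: 2215634357868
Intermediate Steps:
(4036084 + (-1122665 - 2367800))*(3763895 + 296877) = (4036084 - 3490465)*4060772 = 545619*4060772 = 2215634357868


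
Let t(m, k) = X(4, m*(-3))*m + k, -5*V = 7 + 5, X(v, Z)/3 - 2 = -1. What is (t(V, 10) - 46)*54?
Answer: -11664/5 ≈ -2332.8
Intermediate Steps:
X(v, Z) = 3 (X(v, Z) = 6 + 3*(-1) = 6 - 3 = 3)
V = -12/5 (V = -(7 + 5)/5 = -1/5*12 = -12/5 ≈ -2.4000)
t(m, k) = k + 3*m (t(m, k) = 3*m + k = k + 3*m)
(t(V, 10) - 46)*54 = ((10 + 3*(-12/5)) - 46)*54 = ((10 - 36/5) - 46)*54 = (14/5 - 46)*54 = -216/5*54 = -11664/5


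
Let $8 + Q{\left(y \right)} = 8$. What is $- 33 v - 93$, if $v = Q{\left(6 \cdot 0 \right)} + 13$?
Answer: $-522$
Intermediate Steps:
$Q{\left(y \right)} = 0$ ($Q{\left(y \right)} = -8 + 8 = 0$)
$v = 13$ ($v = 0 + 13 = 13$)
$- 33 v - 93 = \left(-33\right) 13 - 93 = -429 - 93 = -522$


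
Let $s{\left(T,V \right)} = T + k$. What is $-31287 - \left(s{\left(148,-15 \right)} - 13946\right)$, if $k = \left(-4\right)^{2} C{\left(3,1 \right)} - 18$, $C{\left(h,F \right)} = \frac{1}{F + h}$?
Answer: $-17475$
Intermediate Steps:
$k = -14$ ($k = \frac{\left(-4\right)^{2}}{1 + 3} - 18 = \frac{16}{4} - 18 = 16 \cdot \frac{1}{4} - 18 = 4 - 18 = -14$)
$s{\left(T,V \right)} = -14 + T$ ($s{\left(T,V \right)} = T - 14 = -14 + T$)
$-31287 - \left(s{\left(148,-15 \right)} - 13946\right) = -31287 - \left(\left(-14 + 148\right) - 13946\right) = -31287 - \left(134 - 13946\right) = -31287 - -13812 = -31287 + 13812 = -17475$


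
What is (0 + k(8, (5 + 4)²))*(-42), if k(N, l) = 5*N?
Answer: -1680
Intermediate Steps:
(0 + k(8, (5 + 4)²))*(-42) = (0 + 5*8)*(-42) = (0 + 40)*(-42) = 40*(-42) = -1680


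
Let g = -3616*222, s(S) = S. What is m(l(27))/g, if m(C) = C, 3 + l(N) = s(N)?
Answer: -1/33448 ≈ -2.9897e-5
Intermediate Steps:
l(N) = -3 + N
g = -802752
m(l(27))/g = (-3 + 27)/(-802752) = 24*(-1/802752) = -1/33448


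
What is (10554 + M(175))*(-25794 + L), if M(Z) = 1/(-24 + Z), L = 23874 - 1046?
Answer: -4726780730/151 ≈ -3.1303e+7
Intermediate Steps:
L = 22828
(10554 + M(175))*(-25794 + L) = (10554 + 1/(-24 + 175))*(-25794 + 22828) = (10554 + 1/151)*(-2966) = (1593655/151)*(-2966) = -4726780730/151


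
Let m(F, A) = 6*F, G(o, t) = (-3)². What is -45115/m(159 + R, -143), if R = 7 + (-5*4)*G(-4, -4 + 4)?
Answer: 6445/12 ≈ 537.08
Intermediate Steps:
G(o, t) = 9
R = -173 (R = 7 - 5*4*9 = 7 - 20*9 = 7 - 180 = -173)
-45115/m(159 + R, -143) = -45115*1/(6*(159 - 173)) = -45115/(6*(-14)) = -45115/(-84) = -45115*(-1/84) = 6445/12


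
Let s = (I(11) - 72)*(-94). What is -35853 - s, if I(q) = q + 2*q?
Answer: -39519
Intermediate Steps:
I(q) = 3*q
s = 3666 (s = (3*11 - 72)*(-94) = (33 - 72)*(-94) = -39*(-94) = 3666)
-35853 - s = -35853 - 1*3666 = -35853 - 3666 = -39519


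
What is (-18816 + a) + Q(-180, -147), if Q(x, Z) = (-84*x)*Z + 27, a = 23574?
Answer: -2217855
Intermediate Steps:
Q(x, Z) = 27 - 84*Z*x (Q(x, Z) = -84*Z*x + 27 = 27 - 84*Z*x)
(-18816 + a) + Q(-180, -147) = (-18816 + 23574) + (27 - 84*(-147)*(-180)) = 4758 + (27 - 2222640) = 4758 - 2222613 = -2217855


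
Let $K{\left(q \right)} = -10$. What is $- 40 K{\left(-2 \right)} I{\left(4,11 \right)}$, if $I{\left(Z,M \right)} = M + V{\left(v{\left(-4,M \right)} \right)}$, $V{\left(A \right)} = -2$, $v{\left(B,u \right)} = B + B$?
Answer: $3600$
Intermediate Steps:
$v{\left(B,u \right)} = 2 B$
$I{\left(Z,M \right)} = -2 + M$ ($I{\left(Z,M \right)} = M - 2 = -2 + M$)
$- 40 K{\left(-2 \right)} I{\left(4,11 \right)} = \left(-40\right) \left(-10\right) \left(-2 + 11\right) = 400 \cdot 9 = 3600$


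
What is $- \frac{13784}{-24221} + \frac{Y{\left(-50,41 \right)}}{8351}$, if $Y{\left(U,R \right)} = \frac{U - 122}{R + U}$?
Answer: $\frac{1040157668}{1820426139} \approx 0.57138$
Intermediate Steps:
$Y{\left(U,R \right)} = \frac{-122 + U}{R + U}$
$- \frac{13784}{-24221} + \frac{Y{\left(-50,41 \right)}}{8351} = - \frac{13784}{-24221} + \frac{\frac{1}{41 - 50} \left(-122 - 50\right)}{8351} = \left(-13784\right) \left(- \frac{1}{24221}\right) + \frac{1}{-9} \left(-172\right) \frac{1}{8351} = \frac{13784}{24221} + \left(- \frac{1}{9}\right) \left(-172\right) \frac{1}{8351} = \frac{13784}{24221} + \frac{172}{9} \cdot \frac{1}{8351} = \frac{13784}{24221} + \frac{172}{75159} = \frac{1040157668}{1820426139}$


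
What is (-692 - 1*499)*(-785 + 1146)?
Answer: -429951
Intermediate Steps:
(-692 - 1*499)*(-785 + 1146) = (-692 - 499)*361 = -1191*361 = -429951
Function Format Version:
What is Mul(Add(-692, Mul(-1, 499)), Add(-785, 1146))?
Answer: -429951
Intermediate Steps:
Mul(Add(-692, Mul(-1, 499)), Add(-785, 1146)) = Mul(Add(-692, -499), 361) = Mul(-1191, 361) = -429951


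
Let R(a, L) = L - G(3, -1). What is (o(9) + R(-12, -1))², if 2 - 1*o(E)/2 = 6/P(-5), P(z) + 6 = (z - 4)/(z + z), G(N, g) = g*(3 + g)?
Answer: 15625/289 ≈ 54.066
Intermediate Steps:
P(z) = -6 + (-4 + z)/(2*z) (P(z) = -6 + (z - 4)/(z + z) = -6 + (-4 + z)/((2*z)) = -6 + (-4 + z)*(1/(2*z)) = -6 + (-4 + z)/(2*z))
R(a, L) = 2 + L (R(a, L) = L - (-1)*(3 - 1) = L - (-1)*2 = L - 1*(-2) = L + 2 = 2 + L)
o(E) = 108/17 (o(E) = 4 - 12/(-11/2 - 2/(-5)) = 4 - 12/(-11/2 - 2*(-⅕)) = 4 - 12/(-11/2 + ⅖) = 4 - 12/(-51/10) = 4 - 12*(-10)/51 = 4 - 2*(-20/17) = 4 + 40/17 = 108/17)
(o(9) + R(-12, -1))² = (108/17 + (2 - 1))² = (108/17 + 1)² = (125/17)² = 15625/289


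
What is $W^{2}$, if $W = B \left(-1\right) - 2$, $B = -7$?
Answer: $25$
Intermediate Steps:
$W = 5$ ($W = \left(-7\right) \left(-1\right) - 2 = 7 - 2 = 5$)
$W^{2} = 5^{2} = 25$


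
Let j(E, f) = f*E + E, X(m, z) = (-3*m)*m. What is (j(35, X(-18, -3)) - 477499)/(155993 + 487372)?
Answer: -511484/643365 ≈ -0.79501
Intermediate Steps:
X(m, z) = -3*m²
j(E, f) = E + E*f (j(E, f) = E*f + E = E + E*f)
(j(35, X(-18, -3)) - 477499)/(155993 + 487372) = (35*(1 - 3*(-18)²) - 477499)/(155993 + 487372) = (35*(1 - 3*324) - 477499)/643365 = (35*(1 - 972) - 477499)*(1/643365) = (35*(-971) - 477499)*(1/643365) = (-33985 - 477499)*(1/643365) = -511484*1/643365 = -511484/643365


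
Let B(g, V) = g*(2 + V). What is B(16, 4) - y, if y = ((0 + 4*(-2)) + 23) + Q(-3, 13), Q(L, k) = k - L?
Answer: 65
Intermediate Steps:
y = 31 (y = ((0 + 4*(-2)) + 23) + (13 - 1*(-3)) = ((0 - 8) + 23) + (13 + 3) = (-8 + 23) + 16 = 15 + 16 = 31)
B(16, 4) - y = 16*(2 + 4) - 1*31 = 16*6 - 31 = 96 - 31 = 65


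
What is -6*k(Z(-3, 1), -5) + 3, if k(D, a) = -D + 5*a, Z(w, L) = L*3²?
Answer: 207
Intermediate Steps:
Z(w, L) = 9*L (Z(w, L) = L*9 = 9*L)
-6*k(Z(-3, 1), -5) + 3 = -6*(-9 + 5*(-5)) + 3 = -6*(-1*9 - 25) + 3 = -6*(-9 - 25) + 3 = -6*(-34) + 3 = 204 + 3 = 207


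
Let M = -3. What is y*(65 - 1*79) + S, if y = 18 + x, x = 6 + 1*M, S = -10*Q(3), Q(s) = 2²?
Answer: -334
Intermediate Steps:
Q(s) = 4
S = -40 (S = -10*4 = -40)
x = 3 (x = 6 + 1*(-3) = 6 - 3 = 3)
y = 21 (y = 18 + 3 = 21)
y*(65 - 1*79) + S = 21*(65 - 1*79) - 40 = 21*(65 - 79) - 40 = 21*(-14) - 40 = -294 - 40 = -334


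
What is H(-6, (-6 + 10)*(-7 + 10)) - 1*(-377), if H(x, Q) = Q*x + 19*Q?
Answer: 533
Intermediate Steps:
H(x, Q) = 19*Q + Q*x
H(-6, (-6 + 10)*(-7 + 10)) - 1*(-377) = ((-6 + 10)*(-7 + 10))*(19 - 6) - 1*(-377) = (4*3)*13 + 377 = 12*13 + 377 = 156 + 377 = 533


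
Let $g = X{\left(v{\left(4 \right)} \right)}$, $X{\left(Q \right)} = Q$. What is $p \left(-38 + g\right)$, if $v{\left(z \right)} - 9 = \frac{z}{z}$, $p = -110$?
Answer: $3080$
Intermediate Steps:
$v{\left(z \right)} = 10$ ($v{\left(z \right)} = 9 + \frac{z}{z} = 9 + 1 = 10$)
$g = 10$
$p \left(-38 + g\right) = - 110 \left(-38 + 10\right) = \left(-110\right) \left(-28\right) = 3080$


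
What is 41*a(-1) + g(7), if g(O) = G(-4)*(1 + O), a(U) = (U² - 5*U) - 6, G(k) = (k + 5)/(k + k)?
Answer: -1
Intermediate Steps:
G(k) = (5 + k)/(2*k) (G(k) = (5 + k)/((2*k)) = (5 + k)*(1/(2*k)) = (5 + k)/(2*k))
a(U) = -6 + U² - 5*U
g(O) = -⅛ - O/8 (g(O) = ((½)*(5 - 4)/(-4))*(1 + O) = ((½)*(-¼)*1)*(1 + O) = -(1 + O)/8 = -⅛ - O/8)
41*a(-1) + g(7) = 41*(-6 + (-1)² - 5*(-1)) + (-⅛ - ⅛*7) = 41*(-6 + 1 + 5) + (-⅛ - 7/8) = 41*0 - 1 = 0 - 1 = -1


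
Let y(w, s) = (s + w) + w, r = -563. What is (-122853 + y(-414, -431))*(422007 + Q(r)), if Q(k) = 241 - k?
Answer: -52475918832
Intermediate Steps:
y(w, s) = s + 2*w
(-122853 + y(-414, -431))*(422007 + Q(r)) = (-122853 + (-431 + 2*(-414)))*(422007 + (241 - 1*(-563))) = (-122853 + (-431 - 828))*(422007 + (241 + 563)) = (-122853 - 1259)*(422007 + 804) = -124112*422811 = -52475918832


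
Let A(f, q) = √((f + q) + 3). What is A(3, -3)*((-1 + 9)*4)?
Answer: 32*√3 ≈ 55.426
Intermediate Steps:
A(f, q) = √(3 + f + q)
A(3, -3)*((-1 + 9)*4) = √(3 + 3 - 3)*((-1 + 9)*4) = √3*(8*4) = √3*32 = 32*√3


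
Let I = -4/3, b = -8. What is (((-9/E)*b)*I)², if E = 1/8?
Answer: 589824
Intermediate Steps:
E = ⅛ ≈ 0.12500
I = -4/3 (I = -4*⅓ = -4/3 ≈ -1.3333)
(((-9/E)*b)*I)² = ((-9/⅛*(-8))*(-4/3))² = ((-9*8*(-8))*(-4/3))² = (-72*(-8)*(-4/3))² = (576*(-4/3))² = (-768)² = 589824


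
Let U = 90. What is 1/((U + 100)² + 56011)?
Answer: 1/92111 ≈ 1.0856e-5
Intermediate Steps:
1/((U + 100)² + 56011) = 1/((90 + 100)² + 56011) = 1/(190² + 56011) = 1/(36100 + 56011) = 1/92111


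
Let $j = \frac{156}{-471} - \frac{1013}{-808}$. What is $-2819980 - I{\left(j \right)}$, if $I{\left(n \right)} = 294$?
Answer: $-2820274$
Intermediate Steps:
$j = \frac{117025}{126856}$ ($j = 156 \left(- \frac{1}{471}\right) - - \frac{1013}{808} = - \frac{52}{157} + \frac{1013}{808} = \frac{117025}{126856} \approx 0.9225$)
$-2819980 - I{\left(j \right)} = -2819980 - 294 = -2820274$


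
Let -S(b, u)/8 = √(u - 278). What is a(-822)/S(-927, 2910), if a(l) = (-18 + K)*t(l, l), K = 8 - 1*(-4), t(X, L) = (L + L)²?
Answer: 506763*√658/329 ≈ 39511.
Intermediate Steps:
t(X, L) = 4*L² (t(X, L) = (2*L)² = 4*L²)
S(b, u) = -8*√(-278 + u) (S(b, u) = -8*√(u - 278) = -8*√(-278 + u))
K = 12 (K = 8 + 4 = 12)
a(l) = -24*l² (a(l) = (-18 + 12)*(4*l²) = -24*l²)
a(-822)/S(-927, 2910) = (-24*(-822)²)/((-8*√(-278 + 2910))) = (-24*675684)/((-16*√658)) = -16216416*(-√658/10528) = -(-506763)*√658/329 = 506763*√658/329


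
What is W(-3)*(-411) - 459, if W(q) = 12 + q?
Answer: -4158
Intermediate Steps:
W(-3)*(-411) - 459 = (12 - 3)*(-411) - 459 = 9*(-411) - 459 = -3699 - 459 = -4158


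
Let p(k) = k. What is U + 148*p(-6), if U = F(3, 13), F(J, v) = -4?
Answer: -892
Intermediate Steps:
U = -4
U + 148*p(-6) = -4 + 148*(-6) = -4 - 888 = -892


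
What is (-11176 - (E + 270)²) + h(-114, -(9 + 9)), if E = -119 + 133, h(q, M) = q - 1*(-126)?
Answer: -91820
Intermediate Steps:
h(q, M) = 126 + q (h(q, M) = q + 126 = 126 + q)
E = 14
(-11176 - (E + 270)²) + h(-114, -(9 + 9)) = (-11176 - (14 + 270)²) + (126 - 114) = (-11176 - 1*284²) + 12 = (-11176 - 1*80656) + 12 = (-11176 - 80656) + 12 = -91832 + 12 = -91820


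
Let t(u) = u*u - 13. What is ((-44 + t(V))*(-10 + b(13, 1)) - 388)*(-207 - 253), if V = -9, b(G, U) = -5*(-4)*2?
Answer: -152720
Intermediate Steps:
b(G, U) = 40 (b(G, U) = 20*2 = 40)
t(u) = -13 + u**2 (t(u) = u**2 - 13 = -13 + u**2)
((-44 + t(V))*(-10 + b(13, 1)) - 388)*(-207 - 253) = ((-44 + (-13 + (-9)**2))*(-10 + 40) - 388)*(-207 - 253) = ((-44 + (-13 + 81))*30 - 388)*(-460) = ((-44 + 68)*30 - 388)*(-460) = (24*30 - 388)*(-460) = (720 - 388)*(-460) = 332*(-460) = -152720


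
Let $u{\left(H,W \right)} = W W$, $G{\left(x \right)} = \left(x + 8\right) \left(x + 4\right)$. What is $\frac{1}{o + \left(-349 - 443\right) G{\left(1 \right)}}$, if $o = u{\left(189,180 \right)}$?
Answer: $- \frac{1}{3240} \approx -0.00030864$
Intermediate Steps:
$G{\left(x \right)} = \left(4 + x\right) \left(8 + x\right)$ ($G{\left(x \right)} = \left(8 + x\right) \left(4 + x\right) = \left(4 + x\right) \left(8 + x\right)$)
$u{\left(H,W \right)} = W^{2}$
$o = 32400$ ($o = 180^{2} = 32400$)
$\frac{1}{o + \left(-349 - 443\right) G{\left(1 \right)}} = \frac{1}{32400 + \left(-349 - 443\right) \left(32 + 1^{2} + 12 \cdot 1\right)} = \frac{1}{32400 - 792 \left(32 + 1 + 12\right)} = \frac{1}{32400 - 35640} = \frac{1}{-3240} = - \frac{1}{3240}$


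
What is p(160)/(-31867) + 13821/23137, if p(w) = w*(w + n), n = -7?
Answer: -7409409/43370987 ≈ -0.17084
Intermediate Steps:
p(w) = w*(-7 + w) (p(w) = w*(w - 7) = w*(-7 + w))
p(160)/(-31867) + 13821/23137 = (160*(-7 + 160))/(-31867) + 13821/23137 = (160*153)*(-1/31867) + 13821*(1/23137) = 24480*(-1/31867) + 813/1361 = -24480/31867 + 813/1361 = -7409409/43370987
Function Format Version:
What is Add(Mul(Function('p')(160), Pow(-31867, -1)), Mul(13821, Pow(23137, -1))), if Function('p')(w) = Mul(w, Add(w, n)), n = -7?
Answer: Rational(-7409409, 43370987) ≈ -0.17084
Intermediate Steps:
Function('p')(w) = Mul(w, Add(-7, w)) (Function('p')(w) = Mul(w, Add(w, -7)) = Mul(w, Add(-7, w)))
Add(Mul(Function('p')(160), Pow(-31867, -1)), Mul(13821, Pow(23137, -1))) = Add(Mul(Mul(160, Add(-7, 160)), Pow(-31867, -1)), Mul(13821, Pow(23137, -1))) = Add(Mul(Mul(160, 153), Rational(-1, 31867)), Mul(13821, Rational(1, 23137))) = Add(Mul(24480, Rational(-1, 31867)), Rational(813, 1361)) = Add(Rational(-24480, 31867), Rational(813, 1361)) = Rational(-7409409, 43370987)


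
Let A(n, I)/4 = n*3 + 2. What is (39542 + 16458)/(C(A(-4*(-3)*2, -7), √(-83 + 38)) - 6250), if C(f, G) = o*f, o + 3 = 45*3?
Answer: 28000/16411 ≈ 1.7062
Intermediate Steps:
A(n, I) = 8 + 12*n (A(n, I) = 4*(n*3 + 2) = 4*(3*n + 2) = 4*(2 + 3*n) = 8 + 12*n)
o = 132 (o = -3 + 45*3 = -3 + 135 = 132)
C(f, G) = 132*f
(39542 + 16458)/(C(A(-4*(-3)*2, -7), √(-83 + 38)) - 6250) = (39542 + 16458)/(132*(8 + 12*(-4*(-3)*2)) - 6250) = 56000/(132*(8 + 12*(12*2)) - 6250) = 56000/(132*(8 + 12*24) - 6250) = 56000/(132*(8 + 288) - 6250) = 56000/(132*296 - 6250) = 56000/(39072 - 6250) = 56000/32822 = 56000*(1/32822) = 28000/16411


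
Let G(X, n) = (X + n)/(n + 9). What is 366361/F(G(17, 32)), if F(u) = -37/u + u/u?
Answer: -17951689/1468 ≈ -12229.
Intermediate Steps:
G(X, n) = (X + n)/(9 + n)
F(u) = 1 - 37/u (F(u) = -37/u + 1 = 1 - 37/u)
366361/F(G(17, 32)) = 366361/(((-37 + (17 + 32)/(9 + 32))/(((17 + 32)/(9 + 32))))) = 366361/(((-37 + 49/41)/((49/41)))) = 366361/(((-37 + (1/41)*49)/(((1/41)*49)))) = 366361/(((-37 + 49/41)/(49/41))) = 366361/(((41/49)*(-1468/41))) = 366361/(-1468/49) = 366361*(-49/1468) = -17951689/1468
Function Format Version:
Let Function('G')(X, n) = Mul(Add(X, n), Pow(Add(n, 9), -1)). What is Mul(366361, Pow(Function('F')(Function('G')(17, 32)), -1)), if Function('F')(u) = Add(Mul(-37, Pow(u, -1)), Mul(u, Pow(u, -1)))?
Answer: Rational(-17951689, 1468) ≈ -12229.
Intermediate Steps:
Function('G')(X, n) = Mul(Pow(Add(9, n), -1), Add(X, n)) (Function('G')(X, n) = Mul(Add(X, n), Pow(Add(9, n), -1)) = Mul(Pow(Add(9, n), -1), Add(X, n)))
Function('F')(u) = Add(1, Mul(-37, Pow(u, -1))) (Function('F')(u) = Add(Mul(-37, Pow(u, -1)), 1) = Add(1, Mul(-37, Pow(u, -1))))
Mul(366361, Pow(Function('F')(Function('G')(17, 32)), -1)) = Mul(366361, Pow(Mul(Pow(Mul(Pow(Add(9, 32), -1), Add(17, 32)), -1), Add(-37, Mul(Pow(Add(9, 32), -1), Add(17, 32)))), -1)) = Mul(366361, Pow(Mul(Pow(Mul(Pow(41, -1), 49), -1), Add(-37, Mul(Pow(41, -1), 49))), -1)) = Mul(366361, Pow(Mul(Pow(Mul(Rational(1, 41), 49), -1), Add(-37, Mul(Rational(1, 41), 49))), -1)) = Mul(366361, Pow(Mul(Pow(Rational(49, 41), -1), Add(-37, Rational(49, 41))), -1)) = Mul(366361, Pow(Mul(Rational(41, 49), Rational(-1468, 41)), -1)) = Mul(366361, Pow(Rational(-1468, 49), -1)) = Mul(366361, Rational(-49, 1468)) = Rational(-17951689, 1468)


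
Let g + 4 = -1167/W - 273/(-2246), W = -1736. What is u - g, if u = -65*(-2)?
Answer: 259689247/1949528 ≈ 133.21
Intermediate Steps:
u = 130
g = -6250607/1949528 (g = -4 + (-1167/(-1736) - 273/(-2246)) = -4 + (-1167*(-1/1736) - 273*(-1/2246)) = -4 + (1167/1736 + 273/2246) = -4 + 1547505/1949528 = -6250607/1949528 ≈ -3.2062)
u - g = 130 - 1*(-6250607/1949528) = 130 + 6250607/1949528 = 259689247/1949528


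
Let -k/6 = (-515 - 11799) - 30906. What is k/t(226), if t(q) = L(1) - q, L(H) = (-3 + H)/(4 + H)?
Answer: -324150/283 ≈ -1145.4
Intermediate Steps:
L(H) = (-3 + H)/(4 + H)
k = 259320 (k = -6*((-515 - 11799) - 30906) = -6*(-12314 - 30906) = -6*(-43220) = 259320)
t(q) = -2/5 - q (t(q) = (-3 + 1)/(4 + 1) - q = -2/5 - q)
k/t(226) = 259320/(-2/5 - 1*226) = 259320/(-2/5 - 226) = 259320/(-1132/5) = 259320*(-5/1132) = -324150/283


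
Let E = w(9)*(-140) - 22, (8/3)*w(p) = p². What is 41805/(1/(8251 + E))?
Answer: 332475165/2 ≈ 1.6624e+8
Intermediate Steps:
w(p) = 3*p²/8
E = -8549/2 (E = ((3/8)*9²)*(-140) - 22 = ((3/8)*81)*(-140) - 22 = (243/8)*(-140) - 22 = -8505/2 - 22 = -8549/2 ≈ -4274.5)
41805/(1/(8251 + E)) = 41805/(1/(8251 - 8549/2)) = 41805/(1/(7953/2)) = 41805/(2/7953) = 41805*(7953/2) = 332475165/2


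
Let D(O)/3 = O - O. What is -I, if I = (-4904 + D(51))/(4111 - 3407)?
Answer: 613/88 ≈ 6.9659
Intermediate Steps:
D(O) = 0 (D(O) = 3*(O - O) = 3*0 = 0)
I = -613/88 (I = (-4904 + 0)/(4111 - 3407) = -4904/704 = -4904*1/704 = -613/88 ≈ -6.9659)
-I = -1*(-613/88) = 613/88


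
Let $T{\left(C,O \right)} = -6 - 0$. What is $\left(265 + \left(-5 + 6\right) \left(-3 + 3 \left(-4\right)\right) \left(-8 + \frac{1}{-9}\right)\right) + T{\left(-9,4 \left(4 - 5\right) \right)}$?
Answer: $\frac{1142}{3} \approx 380.67$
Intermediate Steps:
$T{\left(C,O \right)} = -6$ ($T{\left(C,O \right)} = -6 + 0 = -6$)
$\left(265 + \left(-5 + 6\right) \left(-3 + 3 \left(-4\right)\right) \left(-8 + \frac{1}{-9}\right)\right) + T{\left(-9,4 \left(4 - 5\right) \right)} = \left(265 + \left(-5 + 6\right) \left(-3 + 3 \left(-4\right)\right) \left(-8 + \frac{1}{-9}\right)\right) - 6 = \left(265 + 1 \left(-3 - 12\right) \left(-8 - \frac{1}{9}\right)\right) - 6 = \left(265 + 1 \left(-15\right) \left(- \frac{73}{9}\right)\right) - 6 = \left(265 - - \frac{365}{3}\right) - 6 = \left(265 + \frac{365}{3}\right) - 6 = \frac{1160}{3} - 6 = \frac{1142}{3}$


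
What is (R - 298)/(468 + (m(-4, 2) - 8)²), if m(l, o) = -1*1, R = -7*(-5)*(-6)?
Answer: -508/549 ≈ -0.92532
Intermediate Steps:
R = -210 (R = 35*(-6) = -210)
m(l, o) = -1
(R - 298)/(468 + (m(-4, 2) - 8)²) = (-210 - 298)/(468 + (-1 - 8)²) = -508/(468 + (-9)²) = -508/(468 + 81) = -508/549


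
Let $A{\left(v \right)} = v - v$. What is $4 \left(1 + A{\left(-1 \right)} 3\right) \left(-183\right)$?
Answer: $-732$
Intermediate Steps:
$A{\left(v \right)} = 0$
$4 \left(1 + A{\left(-1 \right)} 3\right) \left(-183\right) = 4 \left(1 + 0 \cdot 3\right) \left(-183\right) = 4 \left(1 + 0\right) \left(-183\right) = 4 \cdot 1 \left(-183\right) = 4 \left(-183\right) = -732$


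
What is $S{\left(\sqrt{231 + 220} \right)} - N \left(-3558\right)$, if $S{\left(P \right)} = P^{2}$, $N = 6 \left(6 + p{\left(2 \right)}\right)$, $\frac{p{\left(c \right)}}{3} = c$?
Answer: $256627$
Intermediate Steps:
$p{\left(c \right)} = 3 c$
$N = 72$ ($N = 6 \left(6 + 3 \cdot 2\right) = 6 \left(6 + 6\right) = 6 \cdot 12 = 72$)
$S{\left(\sqrt{231 + 220} \right)} - N \left(-3558\right) = \left(\sqrt{231 + 220}\right)^{2} - 72 \left(-3558\right) = \left(\sqrt{451}\right)^{2} - -256176 = 451 + 256176 = 256627$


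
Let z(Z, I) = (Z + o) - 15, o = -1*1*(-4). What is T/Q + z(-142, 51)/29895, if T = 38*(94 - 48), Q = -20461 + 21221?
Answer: 45737/19930 ≈ 2.2949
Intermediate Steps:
Q = 760
o = 4 (o = -1*(-4) = 4)
z(Z, I) = -11 + Z (z(Z, I) = (Z + 4) - 15 = (4 + Z) - 15 = -11 + Z)
T = 1748 (T = 38*46 = 1748)
T/Q + z(-142, 51)/29895 = 1748/760 + (-11 - 142)/29895 = 1748*(1/760) - 153*1/29895 = 23/10 - 51/9965 = 45737/19930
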